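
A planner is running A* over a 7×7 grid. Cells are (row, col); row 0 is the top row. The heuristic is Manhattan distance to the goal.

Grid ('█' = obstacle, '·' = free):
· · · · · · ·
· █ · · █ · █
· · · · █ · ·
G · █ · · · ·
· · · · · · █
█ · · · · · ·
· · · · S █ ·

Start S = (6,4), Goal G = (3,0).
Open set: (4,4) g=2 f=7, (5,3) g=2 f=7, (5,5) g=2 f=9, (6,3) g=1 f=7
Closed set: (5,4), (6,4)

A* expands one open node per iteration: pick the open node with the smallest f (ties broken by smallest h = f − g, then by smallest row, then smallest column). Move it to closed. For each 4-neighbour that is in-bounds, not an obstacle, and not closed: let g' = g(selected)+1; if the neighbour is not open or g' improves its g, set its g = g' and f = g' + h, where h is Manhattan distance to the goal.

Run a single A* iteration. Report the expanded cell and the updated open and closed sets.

step 1: expand (4,4) (f=7, h=5) → closed; open now [(3,4) g=3 f=7, (4,3) g=3 f=7, (4,5) g=3 f=9, (5,3) g=2 f=7, (5,5) g=2 f=9, (6,3) g=1 f=7]

expanded=(4,4); open=[(3,4) g=3 f=7, (4,3) g=3 f=7, (4,5) g=3 f=9, (5,3) g=2 f=7, (5,5) g=2 f=9, (6,3) g=1 f=7]; closed=[(4,4), (5,4), (6,4)]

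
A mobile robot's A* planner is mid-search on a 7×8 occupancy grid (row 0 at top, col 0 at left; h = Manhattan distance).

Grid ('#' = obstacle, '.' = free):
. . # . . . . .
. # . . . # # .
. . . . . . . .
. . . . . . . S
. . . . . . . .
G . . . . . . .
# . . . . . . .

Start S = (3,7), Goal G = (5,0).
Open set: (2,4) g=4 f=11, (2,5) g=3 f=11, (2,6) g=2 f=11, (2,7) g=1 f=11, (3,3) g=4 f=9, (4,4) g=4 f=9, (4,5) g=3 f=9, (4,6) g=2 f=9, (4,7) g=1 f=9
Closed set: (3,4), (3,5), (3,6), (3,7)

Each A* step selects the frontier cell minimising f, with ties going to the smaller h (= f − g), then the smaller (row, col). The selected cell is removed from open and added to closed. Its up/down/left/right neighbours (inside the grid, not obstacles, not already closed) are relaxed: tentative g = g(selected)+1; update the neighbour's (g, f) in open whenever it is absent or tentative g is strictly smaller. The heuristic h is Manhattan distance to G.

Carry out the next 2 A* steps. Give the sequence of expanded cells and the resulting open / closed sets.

order=[(3,3) → (3,2)]; open=[(2,2) g=6 f=11, (2,3) g=5 f=11, (2,4) g=4 f=11, (2,5) g=3 f=11, (2,6) g=2 f=11, (2,7) g=1 f=11, (3,1) g=6 f=9, (4,2) g=6 f=9, (4,3) g=5 f=9, (4,4) g=4 f=9, (4,5) g=3 f=9, (4,6) g=2 f=9, (4,7) g=1 f=9]; closed=[(3,2), (3,3), (3,4), (3,5), (3,6), (3,7)]

step 1: expand (3,3) (f=9, h=5) → closed; open now [(2,3) g=5 f=11, (2,4) g=4 f=11, (2,5) g=3 f=11, (2,6) g=2 f=11, (2,7) g=1 f=11, (3,2) g=5 f=9, (4,3) g=5 f=9, (4,4) g=4 f=9, (4,5) g=3 f=9, (4,6) g=2 f=9, (4,7) g=1 f=9]
step 2: expand (3,2) (f=9, h=4) → closed; open now [(2,2) g=6 f=11, (2,3) g=5 f=11, (2,4) g=4 f=11, (2,5) g=3 f=11, (2,6) g=2 f=11, (2,7) g=1 f=11, (3,1) g=6 f=9, (4,2) g=6 f=9, (4,3) g=5 f=9, (4,4) g=4 f=9, (4,5) g=3 f=9, (4,6) g=2 f=9, (4,7) g=1 f=9]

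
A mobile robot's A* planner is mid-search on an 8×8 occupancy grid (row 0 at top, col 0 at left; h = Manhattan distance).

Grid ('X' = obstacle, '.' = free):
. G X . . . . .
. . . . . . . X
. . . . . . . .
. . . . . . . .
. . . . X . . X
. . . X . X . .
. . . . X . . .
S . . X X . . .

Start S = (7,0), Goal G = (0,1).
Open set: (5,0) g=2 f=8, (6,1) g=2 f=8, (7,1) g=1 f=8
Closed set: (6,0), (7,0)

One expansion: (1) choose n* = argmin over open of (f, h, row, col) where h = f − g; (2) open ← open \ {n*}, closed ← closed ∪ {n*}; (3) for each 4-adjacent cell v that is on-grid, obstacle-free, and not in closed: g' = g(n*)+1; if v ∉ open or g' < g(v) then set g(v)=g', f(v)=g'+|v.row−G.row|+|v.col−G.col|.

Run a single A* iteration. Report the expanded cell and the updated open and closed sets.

step 1: expand (5,0) (f=8, h=6) → closed; open now [(4,0) g=3 f=8, (5,1) g=3 f=8, (6,1) g=2 f=8, (7,1) g=1 f=8]

expanded=(5,0); open=[(4,0) g=3 f=8, (5,1) g=3 f=8, (6,1) g=2 f=8, (7,1) g=1 f=8]; closed=[(5,0), (6,0), (7,0)]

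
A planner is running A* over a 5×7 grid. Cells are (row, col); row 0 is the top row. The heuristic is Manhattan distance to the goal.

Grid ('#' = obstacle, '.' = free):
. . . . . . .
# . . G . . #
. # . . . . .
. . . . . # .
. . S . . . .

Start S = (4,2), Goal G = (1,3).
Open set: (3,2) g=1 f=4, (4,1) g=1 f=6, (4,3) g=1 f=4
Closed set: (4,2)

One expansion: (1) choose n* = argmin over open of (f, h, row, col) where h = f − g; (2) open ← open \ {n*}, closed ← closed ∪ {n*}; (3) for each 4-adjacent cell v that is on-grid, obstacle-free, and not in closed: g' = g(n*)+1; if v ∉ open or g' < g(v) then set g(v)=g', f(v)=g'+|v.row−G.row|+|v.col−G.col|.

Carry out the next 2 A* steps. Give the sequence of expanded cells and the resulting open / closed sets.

step 1: expand (3,2) (f=4, h=3) → closed; open now [(2,2) g=2 f=4, (3,1) g=2 f=6, (3,3) g=2 f=4, (4,1) g=1 f=6, (4,3) g=1 f=4]
step 2: expand (2,2) (f=4, h=2) → closed; open now [(1,2) g=3 f=4, (2,3) g=3 f=4, (3,1) g=2 f=6, (3,3) g=2 f=4, (4,1) g=1 f=6, (4,3) g=1 f=4]

order=[(3,2) → (2,2)]; open=[(1,2) g=3 f=4, (2,3) g=3 f=4, (3,1) g=2 f=6, (3,3) g=2 f=4, (4,1) g=1 f=6, (4,3) g=1 f=4]; closed=[(2,2), (3,2), (4,2)]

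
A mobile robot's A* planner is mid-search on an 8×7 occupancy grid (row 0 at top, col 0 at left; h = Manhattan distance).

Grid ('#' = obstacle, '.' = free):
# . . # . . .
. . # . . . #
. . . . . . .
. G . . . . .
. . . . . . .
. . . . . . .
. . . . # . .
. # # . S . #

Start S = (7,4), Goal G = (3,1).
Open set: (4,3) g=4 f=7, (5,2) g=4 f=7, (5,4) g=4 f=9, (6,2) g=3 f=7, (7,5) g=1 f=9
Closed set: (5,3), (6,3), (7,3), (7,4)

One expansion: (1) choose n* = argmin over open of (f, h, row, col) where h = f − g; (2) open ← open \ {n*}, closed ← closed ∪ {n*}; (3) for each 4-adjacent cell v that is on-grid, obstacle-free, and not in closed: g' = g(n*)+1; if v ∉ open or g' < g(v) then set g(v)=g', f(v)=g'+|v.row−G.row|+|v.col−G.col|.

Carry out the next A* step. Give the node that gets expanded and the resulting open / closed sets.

step 1: expand (4,3) (f=7, h=3) → closed; open now [(3,3) g=5 f=7, (4,2) g=5 f=7, (4,4) g=5 f=9, (5,2) g=4 f=7, (5,4) g=4 f=9, (6,2) g=3 f=7, (7,5) g=1 f=9]

expanded=(4,3); open=[(3,3) g=5 f=7, (4,2) g=5 f=7, (4,4) g=5 f=9, (5,2) g=4 f=7, (5,4) g=4 f=9, (6,2) g=3 f=7, (7,5) g=1 f=9]; closed=[(4,3), (5,3), (6,3), (7,3), (7,4)]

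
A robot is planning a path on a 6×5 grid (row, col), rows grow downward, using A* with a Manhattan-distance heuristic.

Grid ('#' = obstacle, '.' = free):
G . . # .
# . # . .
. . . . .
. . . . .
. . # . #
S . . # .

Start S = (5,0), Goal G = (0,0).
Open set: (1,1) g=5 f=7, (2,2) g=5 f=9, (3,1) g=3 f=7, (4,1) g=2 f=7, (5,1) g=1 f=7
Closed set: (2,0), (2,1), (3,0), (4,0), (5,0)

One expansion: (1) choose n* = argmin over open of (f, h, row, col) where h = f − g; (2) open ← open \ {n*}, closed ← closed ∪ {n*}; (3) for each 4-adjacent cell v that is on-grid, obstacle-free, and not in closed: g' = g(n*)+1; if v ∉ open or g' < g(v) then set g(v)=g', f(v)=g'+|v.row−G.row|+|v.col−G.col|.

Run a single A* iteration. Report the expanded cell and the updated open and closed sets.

step 1: expand (1,1) (f=7, h=2) → closed; open now [(0,1) g=6 f=7, (2,2) g=5 f=9, (3,1) g=3 f=7, (4,1) g=2 f=7, (5,1) g=1 f=7]

expanded=(1,1); open=[(0,1) g=6 f=7, (2,2) g=5 f=9, (3,1) g=3 f=7, (4,1) g=2 f=7, (5,1) g=1 f=7]; closed=[(1,1), (2,0), (2,1), (3,0), (4,0), (5,0)]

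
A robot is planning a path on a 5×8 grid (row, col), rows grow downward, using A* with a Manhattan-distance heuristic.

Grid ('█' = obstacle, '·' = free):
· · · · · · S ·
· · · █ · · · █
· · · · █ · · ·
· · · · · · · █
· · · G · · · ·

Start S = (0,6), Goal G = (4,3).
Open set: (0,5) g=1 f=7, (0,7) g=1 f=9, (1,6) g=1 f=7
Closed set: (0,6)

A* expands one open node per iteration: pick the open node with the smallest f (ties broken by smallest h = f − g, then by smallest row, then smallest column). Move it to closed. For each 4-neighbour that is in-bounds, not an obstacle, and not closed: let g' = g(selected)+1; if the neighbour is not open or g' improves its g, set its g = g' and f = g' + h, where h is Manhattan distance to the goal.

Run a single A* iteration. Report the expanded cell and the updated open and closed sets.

step 1: expand (0,5) (f=7, h=6) → closed; open now [(0,4) g=2 f=7, (0,7) g=1 f=9, (1,5) g=2 f=7, (1,6) g=1 f=7]

expanded=(0,5); open=[(0,4) g=2 f=7, (0,7) g=1 f=9, (1,5) g=2 f=7, (1,6) g=1 f=7]; closed=[(0,5), (0,6)]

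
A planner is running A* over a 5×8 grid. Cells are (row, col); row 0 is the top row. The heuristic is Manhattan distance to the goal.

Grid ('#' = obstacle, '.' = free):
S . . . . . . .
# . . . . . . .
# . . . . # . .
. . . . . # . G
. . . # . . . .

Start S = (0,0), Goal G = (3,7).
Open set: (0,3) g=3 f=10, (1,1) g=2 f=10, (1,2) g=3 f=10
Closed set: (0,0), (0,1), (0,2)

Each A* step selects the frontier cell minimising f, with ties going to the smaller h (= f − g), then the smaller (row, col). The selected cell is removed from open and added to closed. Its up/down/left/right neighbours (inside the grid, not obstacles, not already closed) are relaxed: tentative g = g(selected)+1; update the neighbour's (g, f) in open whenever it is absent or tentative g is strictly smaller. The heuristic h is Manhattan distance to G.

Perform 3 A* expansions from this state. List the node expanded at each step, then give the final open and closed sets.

order=[(0,3) → (0,4) → (0,5)]; open=[(0,6) g=6 f=10, (1,1) g=2 f=10, (1,2) g=3 f=10, (1,3) g=4 f=10, (1,4) g=5 f=10, (1,5) g=6 f=10]; closed=[(0,0), (0,1), (0,2), (0,3), (0,4), (0,5)]

step 1: expand (0,3) (f=10, h=7) → closed; open now [(0,4) g=4 f=10, (1,1) g=2 f=10, (1,2) g=3 f=10, (1,3) g=4 f=10]
step 2: expand (0,4) (f=10, h=6) → closed; open now [(0,5) g=5 f=10, (1,1) g=2 f=10, (1,2) g=3 f=10, (1,3) g=4 f=10, (1,4) g=5 f=10]
step 3: expand (0,5) (f=10, h=5) → closed; open now [(0,6) g=6 f=10, (1,1) g=2 f=10, (1,2) g=3 f=10, (1,3) g=4 f=10, (1,4) g=5 f=10, (1,5) g=6 f=10]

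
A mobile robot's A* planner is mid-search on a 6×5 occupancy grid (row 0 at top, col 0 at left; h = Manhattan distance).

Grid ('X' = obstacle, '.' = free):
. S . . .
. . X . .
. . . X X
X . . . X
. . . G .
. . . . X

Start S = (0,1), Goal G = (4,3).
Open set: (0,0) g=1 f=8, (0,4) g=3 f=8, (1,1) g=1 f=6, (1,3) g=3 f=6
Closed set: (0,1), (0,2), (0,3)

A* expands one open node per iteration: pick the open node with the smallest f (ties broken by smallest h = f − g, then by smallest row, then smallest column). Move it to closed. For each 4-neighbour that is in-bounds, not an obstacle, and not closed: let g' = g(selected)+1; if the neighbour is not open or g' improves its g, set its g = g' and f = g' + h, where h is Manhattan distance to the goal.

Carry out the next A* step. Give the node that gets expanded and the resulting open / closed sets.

step 1: expand (1,3) (f=6, h=3) → closed; open now [(0,0) g=1 f=8, (0,4) g=3 f=8, (1,1) g=1 f=6, (1,4) g=4 f=8]

expanded=(1,3); open=[(0,0) g=1 f=8, (0,4) g=3 f=8, (1,1) g=1 f=6, (1,4) g=4 f=8]; closed=[(0,1), (0,2), (0,3), (1,3)]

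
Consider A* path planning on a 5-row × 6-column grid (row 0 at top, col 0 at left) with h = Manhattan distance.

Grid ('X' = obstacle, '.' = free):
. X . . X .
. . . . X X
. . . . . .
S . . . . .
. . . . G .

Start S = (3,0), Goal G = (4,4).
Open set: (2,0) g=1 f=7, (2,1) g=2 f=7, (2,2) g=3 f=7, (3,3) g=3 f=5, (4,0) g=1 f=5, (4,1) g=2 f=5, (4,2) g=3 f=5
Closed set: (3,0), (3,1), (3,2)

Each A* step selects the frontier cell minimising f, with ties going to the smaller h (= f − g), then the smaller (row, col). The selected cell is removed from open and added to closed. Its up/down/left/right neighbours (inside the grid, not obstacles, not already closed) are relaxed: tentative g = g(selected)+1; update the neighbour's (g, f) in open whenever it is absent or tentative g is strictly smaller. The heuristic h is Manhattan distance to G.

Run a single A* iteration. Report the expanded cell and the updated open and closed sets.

expanded=(3,3); open=[(2,0) g=1 f=7, (2,1) g=2 f=7, (2,2) g=3 f=7, (2,3) g=4 f=7, (3,4) g=4 f=5, (4,0) g=1 f=5, (4,1) g=2 f=5, (4,2) g=3 f=5, (4,3) g=4 f=5]; closed=[(3,0), (3,1), (3,2), (3,3)]

step 1: expand (3,3) (f=5, h=2) → closed; open now [(2,0) g=1 f=7, (2,1) g=2 f=7, (2,2) g=3 f=7, (2,3) g=4 f=7, (3,4) g=4 f=5, (4,0) g=1 f=5, (4,1) g=2 f=5, (4,2) g=3 f=5, (4,3) g=4 f=5]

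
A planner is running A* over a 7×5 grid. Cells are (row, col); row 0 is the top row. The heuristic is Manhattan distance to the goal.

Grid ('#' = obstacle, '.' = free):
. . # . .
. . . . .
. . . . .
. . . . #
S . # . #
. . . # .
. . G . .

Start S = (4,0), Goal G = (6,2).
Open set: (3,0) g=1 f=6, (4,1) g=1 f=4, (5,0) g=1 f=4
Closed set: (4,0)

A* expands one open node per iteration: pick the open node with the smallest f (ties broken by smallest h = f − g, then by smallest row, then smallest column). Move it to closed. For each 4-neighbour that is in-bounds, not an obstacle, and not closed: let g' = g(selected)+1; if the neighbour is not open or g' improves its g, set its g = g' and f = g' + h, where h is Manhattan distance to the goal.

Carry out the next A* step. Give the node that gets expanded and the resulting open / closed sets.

expanded=(4,1); open=[(3,0) g=1 f=6, (3,1) g=2 f=6, (5,0) g=1 f=4, (5,1) g=2 f=4]; closed=[(4,0), (4,1)]

step 1: expand (4,1) (f=4, h=3) → closed; open now [(3,0) g=1 f=6, (3,1) g=2 f=6, (5,0) g=1 f=4, (5,1) g=2 f=4]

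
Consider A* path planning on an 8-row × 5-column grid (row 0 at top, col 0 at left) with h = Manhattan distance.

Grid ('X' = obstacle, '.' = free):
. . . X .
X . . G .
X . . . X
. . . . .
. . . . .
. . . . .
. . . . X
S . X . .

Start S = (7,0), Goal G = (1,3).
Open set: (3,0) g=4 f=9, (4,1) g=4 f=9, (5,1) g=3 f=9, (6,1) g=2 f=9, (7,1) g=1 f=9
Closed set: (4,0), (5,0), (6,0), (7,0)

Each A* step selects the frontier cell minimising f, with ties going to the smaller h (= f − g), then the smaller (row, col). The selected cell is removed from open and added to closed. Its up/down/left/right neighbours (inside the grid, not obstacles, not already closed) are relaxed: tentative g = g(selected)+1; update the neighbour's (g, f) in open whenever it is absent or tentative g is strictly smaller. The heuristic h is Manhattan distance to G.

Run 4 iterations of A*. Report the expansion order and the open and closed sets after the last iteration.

order=[(3,0) → (3,1) → (2,1) → (1,1)]; open=[(0,1) g=8 f=11, (1,2) g=8 f=9, (2,2) g=7 f=9, (3,2) g=6 f=9, (4,1) g=4 f=9, (5,1) g=3 f=9, (6,1) g=2 f=9, (7,1) g=1 f=9]; closed=[(1,1), (2,1), (3,0), (3,1), (4,0), (5,0), (6,0), (7,0)]

step 1: expand (3,0) (f=9, h=5) → closed; open now [(3,1) g=5 f=9, (4,1) g=4 f=9, (5,1) g=3 f=9, (6,1) g=2 f=9, (7,1) g=1 f=9]
step 2: expand (3,1) (f=9, h=4) → closed; open now [(2,1) g=6 f=9, (3,2) g=6 f=9, (4,1) g=4 f=9, (5,1) g=3 f=9, (6,1) g=2 f=9, (7,1) g=1 f=9]
step 3: expand (2,1) (f=9, h=3) → closed; open now [(1,1) g=7 f=9, (2,2) g=7 f=9, (3,2) g=6 f=9, (4,1) g=4 f=9, (5,1) g=3 f=9, (6,1) g=2 f=9, (7,1) g=1 f=9]
step 4: expand (1,1) (f=9, h=2) → closed; open now [(0,1) g=8 f=11, (1,2) g=8 f=9, (2,2) g=7 f=9, (3,2) g=6 f=9, (4,1) g=4 f=9, (5,1) g=3 f=9, (6,1) g=2 f=9, (7,1) g=1 f=9]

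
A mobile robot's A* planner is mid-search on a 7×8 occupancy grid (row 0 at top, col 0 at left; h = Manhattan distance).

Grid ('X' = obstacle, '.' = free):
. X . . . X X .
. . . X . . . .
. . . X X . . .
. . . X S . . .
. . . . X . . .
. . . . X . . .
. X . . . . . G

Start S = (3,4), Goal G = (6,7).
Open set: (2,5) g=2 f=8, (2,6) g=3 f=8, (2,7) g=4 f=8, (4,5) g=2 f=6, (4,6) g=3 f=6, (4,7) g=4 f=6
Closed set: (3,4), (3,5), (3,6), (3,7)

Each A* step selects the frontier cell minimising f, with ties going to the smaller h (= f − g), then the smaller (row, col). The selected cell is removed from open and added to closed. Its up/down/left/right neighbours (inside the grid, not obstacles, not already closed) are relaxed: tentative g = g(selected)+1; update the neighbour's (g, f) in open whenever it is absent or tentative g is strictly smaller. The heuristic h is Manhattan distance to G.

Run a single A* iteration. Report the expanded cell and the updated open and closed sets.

step 1: expand (4,7) (f=6, h=2) → closed; open now [(2,5) g=2 f=8, (2,6) g=3 f=8, (2,7) g=4 f=8, (4,5) g=2 f=6, (4,6) g=3 f=6, (5,7) g=5 f=6]

expanded=(4,7); open=[(2,5) g=2 f=8, (2,6) g=3 f=8, (2,7) g=4 f=8, (4,5) g=2 f=6, (4,6) g=3 f=6, (5,7) g=5 f=6]; closed=[(3,4), (3,5), (3,6), (3,7), (4,7)]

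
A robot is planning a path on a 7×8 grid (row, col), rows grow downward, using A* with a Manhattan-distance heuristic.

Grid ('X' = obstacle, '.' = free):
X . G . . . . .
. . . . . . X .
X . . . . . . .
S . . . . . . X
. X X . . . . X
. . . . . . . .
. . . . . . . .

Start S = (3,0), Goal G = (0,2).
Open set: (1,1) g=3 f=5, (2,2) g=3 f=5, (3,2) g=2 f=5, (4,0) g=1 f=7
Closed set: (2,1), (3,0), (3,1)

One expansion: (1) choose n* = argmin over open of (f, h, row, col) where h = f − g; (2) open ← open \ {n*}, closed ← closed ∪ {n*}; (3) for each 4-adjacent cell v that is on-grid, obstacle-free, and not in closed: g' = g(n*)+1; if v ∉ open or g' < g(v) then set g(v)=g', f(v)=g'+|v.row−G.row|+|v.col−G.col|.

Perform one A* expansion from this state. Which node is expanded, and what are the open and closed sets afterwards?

step 1: expand (1,1) (f=5, h=2) → closed; open now [(0,1) g=4 f=5, (1,0) g=4 f=7, (1,2) g=4 f=5, (2,2) g=3 f=5, (3,2) g=2 f=5, (4,0) g=1 f=7]

expanded=(1,1); open=[(0,1) g=4 f=5, (1,0) g=4 f=7, (1,2) g=4 f=5, (2,2) g=3 f=5, (3,2) g=2 f=5, (4,0) g=1 f=7]; closed=[(1,1), (2,1), (3,0), (3,1)]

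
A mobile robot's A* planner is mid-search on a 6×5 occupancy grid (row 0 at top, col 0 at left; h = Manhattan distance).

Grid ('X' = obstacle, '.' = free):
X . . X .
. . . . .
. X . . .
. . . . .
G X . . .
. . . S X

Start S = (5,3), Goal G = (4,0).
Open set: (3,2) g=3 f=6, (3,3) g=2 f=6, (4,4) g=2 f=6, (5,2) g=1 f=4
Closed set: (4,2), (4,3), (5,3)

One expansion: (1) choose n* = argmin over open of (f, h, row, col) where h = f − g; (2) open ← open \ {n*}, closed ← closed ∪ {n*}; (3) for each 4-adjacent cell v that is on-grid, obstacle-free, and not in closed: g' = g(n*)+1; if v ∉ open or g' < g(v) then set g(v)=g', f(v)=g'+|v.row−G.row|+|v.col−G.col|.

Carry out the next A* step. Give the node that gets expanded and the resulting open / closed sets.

expanded=(5,2); open=[(3,2) g=3 f=6, (3,3) g=2 f=6, (4,4) g=2 f=6, (5,1) g=2 f=4]; closed=[(4,2), (4,3), (5,2), (5,3)]

step 1: expand (5,2) (f=4, h=3) → closed; open now [(3,2) g=3 f=6, (3,3) g=2 f=6, (4,4) g=2 f=6, (5,1) g=2 f=4]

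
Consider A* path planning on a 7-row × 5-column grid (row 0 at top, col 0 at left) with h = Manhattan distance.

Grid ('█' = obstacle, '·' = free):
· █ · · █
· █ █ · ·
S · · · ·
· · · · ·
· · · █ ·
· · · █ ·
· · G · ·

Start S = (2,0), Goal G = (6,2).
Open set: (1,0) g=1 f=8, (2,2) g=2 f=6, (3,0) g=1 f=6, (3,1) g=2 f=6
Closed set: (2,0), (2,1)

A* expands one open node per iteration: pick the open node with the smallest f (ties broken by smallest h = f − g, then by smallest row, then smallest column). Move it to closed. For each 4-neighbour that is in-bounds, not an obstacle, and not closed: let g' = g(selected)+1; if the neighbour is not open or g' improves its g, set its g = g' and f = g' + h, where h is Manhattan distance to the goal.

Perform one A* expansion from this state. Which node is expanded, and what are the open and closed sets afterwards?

expanded=(2,2); open=[(1,0) g=1 f=8, (2,3) g=3 f=8, (3,0) g=1 f=6, (3,1) g=2 f=6, (3,2) g=3 f=6]; closed=[(2,0), (2,1), (2,2)]

step 1: expand (2,2) (f=6, h=4) → closed; open now [(1,0) g=1 f=8, (2,3) g=3 f=8, (3,0) g=1 f=6, (3,1) g=2 f=6, (3,2) g=3 f=6]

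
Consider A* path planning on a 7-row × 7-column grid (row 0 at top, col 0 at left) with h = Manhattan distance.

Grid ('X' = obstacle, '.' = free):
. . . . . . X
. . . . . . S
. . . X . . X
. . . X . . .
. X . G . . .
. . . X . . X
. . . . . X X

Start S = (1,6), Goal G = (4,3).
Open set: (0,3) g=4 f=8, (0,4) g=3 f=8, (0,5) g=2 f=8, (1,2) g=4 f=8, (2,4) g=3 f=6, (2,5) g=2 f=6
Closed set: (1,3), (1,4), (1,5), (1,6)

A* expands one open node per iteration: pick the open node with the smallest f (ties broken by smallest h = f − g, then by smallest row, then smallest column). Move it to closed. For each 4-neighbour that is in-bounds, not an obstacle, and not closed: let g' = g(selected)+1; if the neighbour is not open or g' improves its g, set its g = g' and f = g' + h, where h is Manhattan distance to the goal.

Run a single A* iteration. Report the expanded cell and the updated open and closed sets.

expanded=(2,4); open=[(0,3) g=4 f=8, (0,4) g=3 f=8, (0,5) g=2 f=8, (1,2) g=4 f=8, (2,5) g=2 f=6, (3,4) g=4 f=6]; closed=[(1,3), (1,4), (1,5), (1,6), (2,4)]

step 1: expand (2,4) (f=6, h=3) → closed; open now [(0,3) g=4 f=8, (0,4) g=3 f=8, (0,5) g=2 f=8, (1,2) g=4 f=8, (2,5) g=2 f=6, (3,4) g=4 f=6]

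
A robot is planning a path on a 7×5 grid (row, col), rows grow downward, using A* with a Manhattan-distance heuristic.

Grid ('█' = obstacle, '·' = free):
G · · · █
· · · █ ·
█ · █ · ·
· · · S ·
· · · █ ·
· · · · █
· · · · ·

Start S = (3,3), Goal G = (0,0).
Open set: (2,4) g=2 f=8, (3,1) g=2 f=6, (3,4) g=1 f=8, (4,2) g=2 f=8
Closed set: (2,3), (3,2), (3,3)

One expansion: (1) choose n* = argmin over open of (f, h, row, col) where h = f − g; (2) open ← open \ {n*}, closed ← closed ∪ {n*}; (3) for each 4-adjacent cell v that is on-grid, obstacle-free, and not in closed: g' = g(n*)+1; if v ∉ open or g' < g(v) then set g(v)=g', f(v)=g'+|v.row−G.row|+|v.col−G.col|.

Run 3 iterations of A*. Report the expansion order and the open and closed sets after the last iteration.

step 1: expand (3,1) (f=6, h=4) → closed; open now [(2,1) g=3 f=6, (2,4) g=2 f=8, (3,0) g=3 f=6, (3,4) g=1 f=8, (4,1) g=3 f=8, (4,2) g=2 f=8]
step 2: expand (2,1) (f=6, h=3) → closed; open now [(1,1) g=4 f=6, (2,4) g=2 f=8, (3,0) g=3 f=6, (3,4) g=1 f=8, (4,1) g=3 f=8, (4,2) g=2 f=8]
step 3: expand (1,1) (f=6, h=2) → closed; open now [(0,1) g=5 f=6, (1,0) g=5 f=6, (1,2) g=5 f=8, (2,4) g=2 f=8, (3,0) g=3 f=6, (3,4) g=1 f=8, (4,1) g=3 f=8, (4,2) g=2 f=8]

order=[(3,1) → (2,1) → (1,1)]; open=[(0,1) g=5 f=6, (1,0) g=5 f=6, (1,2) g=5 f=8, (2,4) g=2 f=8, (3,0) g=3 f=6, (3,4) g=1 f=8, (4,1) g=3 f=8, (4,2) g=2 f=8]; closed=[(1,1), (2,1), (2,3), (3,1), (3,2), (3,3)]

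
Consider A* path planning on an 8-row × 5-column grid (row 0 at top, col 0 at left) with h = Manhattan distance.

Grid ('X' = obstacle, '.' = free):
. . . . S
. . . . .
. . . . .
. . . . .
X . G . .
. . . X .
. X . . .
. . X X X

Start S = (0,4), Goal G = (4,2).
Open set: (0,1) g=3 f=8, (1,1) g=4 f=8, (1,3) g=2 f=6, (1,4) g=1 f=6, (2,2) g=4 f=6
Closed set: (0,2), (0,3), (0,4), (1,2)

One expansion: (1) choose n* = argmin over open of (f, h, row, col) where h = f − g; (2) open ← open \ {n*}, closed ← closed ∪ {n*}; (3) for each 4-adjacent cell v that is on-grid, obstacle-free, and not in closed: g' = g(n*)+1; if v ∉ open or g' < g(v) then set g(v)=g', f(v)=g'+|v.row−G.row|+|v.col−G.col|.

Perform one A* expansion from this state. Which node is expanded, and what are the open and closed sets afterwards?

step 1: expand (2,2) (f=6, h=2) → closed; open now [(0,1) g=3 f=8, (1,1) g=4 f=8, (1,3) g=2 f=6, (1,4) g=1 f=6, (2,1) g=5 f=8, (2,3) g=5 f=8, (3,2) g=5 f=6]

expanded=(2,2); open=[(0,1) g=3 f=8, (1,1) g=4 f=8, (1,3) g=2 f=6, (1,4) g=1 f=6, (2,1) g=5 f=8, (2,3) g=5 f=8, (3,2) g=5 f=6]; closed=[(0,2), (0,3), (0,4), (1,2), (2,2)]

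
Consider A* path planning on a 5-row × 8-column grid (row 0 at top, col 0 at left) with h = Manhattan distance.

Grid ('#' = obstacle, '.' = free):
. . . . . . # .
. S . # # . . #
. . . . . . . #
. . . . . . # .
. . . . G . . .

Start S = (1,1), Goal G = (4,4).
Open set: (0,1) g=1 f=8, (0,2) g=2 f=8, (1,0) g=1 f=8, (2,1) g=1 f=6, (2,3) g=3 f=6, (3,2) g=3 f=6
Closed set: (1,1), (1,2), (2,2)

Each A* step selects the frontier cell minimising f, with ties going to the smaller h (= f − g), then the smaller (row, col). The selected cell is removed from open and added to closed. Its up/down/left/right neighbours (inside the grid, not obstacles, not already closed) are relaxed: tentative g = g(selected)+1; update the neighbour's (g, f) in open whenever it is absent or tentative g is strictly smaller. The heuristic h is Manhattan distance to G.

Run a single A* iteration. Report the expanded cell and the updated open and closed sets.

expanded=(2,3); open=[(0,1) g=1 f=8, (0,2) g=2 f=8, (1,0) g=1 f=8, (2,1) g=1 f=6, (2,4) g=4 f=6, (3,2) g=3 f=6, (3,3) g=4 f=6]; closed=[(1,1), (1,2), (2,2), (2,3)]

step 1: expand (2,3) (f=6, h=3) → closed; open now [(0,1) g=1 f=8, (0,2) g=2 f=8, (1,0) g=1 f=8, (2,1) g=1 f=6, (2,4) g=4 f=6, (3,2) g=3 f=6, (3,3) g=4 f=6]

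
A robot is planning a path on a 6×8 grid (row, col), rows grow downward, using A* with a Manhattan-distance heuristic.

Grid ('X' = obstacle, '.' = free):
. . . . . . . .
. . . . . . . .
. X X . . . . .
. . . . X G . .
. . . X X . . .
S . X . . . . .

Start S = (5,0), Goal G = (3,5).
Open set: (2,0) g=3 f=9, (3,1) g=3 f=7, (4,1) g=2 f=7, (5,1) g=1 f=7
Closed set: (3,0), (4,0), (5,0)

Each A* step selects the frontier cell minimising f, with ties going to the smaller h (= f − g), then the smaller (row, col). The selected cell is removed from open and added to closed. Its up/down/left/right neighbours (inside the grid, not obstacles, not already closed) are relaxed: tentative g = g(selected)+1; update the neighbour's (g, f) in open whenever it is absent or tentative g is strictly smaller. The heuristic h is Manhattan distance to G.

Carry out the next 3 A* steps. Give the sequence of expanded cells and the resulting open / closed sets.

order=[(3,1) → (3,2) → (3,3)]; open=[(2,0) g=3 f=9, (2,3) g=6 f=9, (4,1) g=2 f=7, (4,2) g=5 f=9, (5,1) g=1 f=7]; closed=[(3,0), (3,1), (3,2), (3,3), (4,0), (5,0)]

step 1: expand (3,1) (f=7, h=4) → closed; open now [(2,0) g=3 f=9, (3,2) g=4 f=7, (4,1) g=2 f=7, (5,1) g=1 f=7]
step 2: expand (3,2) (f=7, h=3) → closed; open now [(2,0) g=3 f=9, (3,3) g=5 f=7, (4,1) g=2 f=7, (4,2) g=5 f=9, (5,1) g=1 f=7]
step 3: expand (3,3) (f=7, h=2) → closed; open now [(2,0) g=3 f=9, (2,3) g=6 f=9, (4,1) g=2 f=7, (4,2) g=5 f=9, (5,1) g=1 f=7]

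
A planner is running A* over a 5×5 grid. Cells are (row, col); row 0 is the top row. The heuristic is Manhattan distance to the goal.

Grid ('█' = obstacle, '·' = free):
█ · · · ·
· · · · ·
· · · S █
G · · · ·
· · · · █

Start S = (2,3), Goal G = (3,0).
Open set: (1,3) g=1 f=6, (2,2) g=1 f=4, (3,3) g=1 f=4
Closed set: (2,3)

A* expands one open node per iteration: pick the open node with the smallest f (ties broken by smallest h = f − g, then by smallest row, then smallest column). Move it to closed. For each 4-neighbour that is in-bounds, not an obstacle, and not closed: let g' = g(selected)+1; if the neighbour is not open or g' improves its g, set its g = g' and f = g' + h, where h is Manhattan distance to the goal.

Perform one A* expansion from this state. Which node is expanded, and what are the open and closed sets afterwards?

expanded=(2,2); open=[(1,2) g=2 f=6, (1,3) g=1 f=6, (2,1) g=2 f=4, (3,2) g=2 f=4, (3,3) g=1 f=4]; closed=[(2,2), (2,3)]

step 1: expand (2,2) (f=4, h=3) → closed; open now [(1,2) g=2 f=6, (1,3) g=1 f=6, (2,1) g=2 f=4, (3,2) g=2 f=4, (3,3) g=1 f=4]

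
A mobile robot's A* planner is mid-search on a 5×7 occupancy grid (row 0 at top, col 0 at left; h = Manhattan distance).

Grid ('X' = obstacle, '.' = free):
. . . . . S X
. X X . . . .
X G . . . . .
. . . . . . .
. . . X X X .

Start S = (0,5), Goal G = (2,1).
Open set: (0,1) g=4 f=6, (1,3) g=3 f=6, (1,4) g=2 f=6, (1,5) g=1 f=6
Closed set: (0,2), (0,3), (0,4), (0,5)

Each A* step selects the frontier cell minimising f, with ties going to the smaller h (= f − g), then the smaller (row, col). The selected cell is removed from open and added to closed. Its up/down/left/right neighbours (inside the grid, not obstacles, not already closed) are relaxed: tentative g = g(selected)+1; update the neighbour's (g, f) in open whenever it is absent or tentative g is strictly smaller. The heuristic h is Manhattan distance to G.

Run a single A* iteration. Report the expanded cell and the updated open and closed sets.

expanded=(0,1); open=[(0,0) g=5 f=8, (1,3) g=3 f=6, (1,4) g=2 f=6, (1,5) g=1 f=6]; closed=[(0,1), (0,2), (0,3), (0,4), (0,5)]

step 1: expand (0,1) (f=6, h=2) → closed; open now [(0,0) g=5 f=8, (1,3) g=3 f=6, (1,4) g=2 f=6, (1,5) g=1 f=6]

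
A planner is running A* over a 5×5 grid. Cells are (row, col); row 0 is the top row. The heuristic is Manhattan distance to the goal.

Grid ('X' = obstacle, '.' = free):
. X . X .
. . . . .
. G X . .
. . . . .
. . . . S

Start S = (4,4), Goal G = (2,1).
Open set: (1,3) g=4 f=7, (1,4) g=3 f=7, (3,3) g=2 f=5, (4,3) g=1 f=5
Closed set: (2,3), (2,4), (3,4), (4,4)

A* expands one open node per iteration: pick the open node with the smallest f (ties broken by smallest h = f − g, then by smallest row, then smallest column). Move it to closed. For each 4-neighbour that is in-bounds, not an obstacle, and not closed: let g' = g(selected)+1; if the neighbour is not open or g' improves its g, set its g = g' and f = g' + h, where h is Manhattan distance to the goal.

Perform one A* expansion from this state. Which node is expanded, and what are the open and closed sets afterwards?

step 1: expand (3,3) (f=5, h=3) → closed; open now [(1,3) g=4 f=7, (1,4) g=3 f=7, (3,2) g=3 f=5, (4,3) g=1 f=5]

expanded=(3,3); open=[(1,3) g=4 f=7, (1,4) g=3 f=7, (3,2) g=3 f=5, (4,3) g=1 f=5]; closed=[(2,3), (2,4), (3,3), (3,4), (4,4)]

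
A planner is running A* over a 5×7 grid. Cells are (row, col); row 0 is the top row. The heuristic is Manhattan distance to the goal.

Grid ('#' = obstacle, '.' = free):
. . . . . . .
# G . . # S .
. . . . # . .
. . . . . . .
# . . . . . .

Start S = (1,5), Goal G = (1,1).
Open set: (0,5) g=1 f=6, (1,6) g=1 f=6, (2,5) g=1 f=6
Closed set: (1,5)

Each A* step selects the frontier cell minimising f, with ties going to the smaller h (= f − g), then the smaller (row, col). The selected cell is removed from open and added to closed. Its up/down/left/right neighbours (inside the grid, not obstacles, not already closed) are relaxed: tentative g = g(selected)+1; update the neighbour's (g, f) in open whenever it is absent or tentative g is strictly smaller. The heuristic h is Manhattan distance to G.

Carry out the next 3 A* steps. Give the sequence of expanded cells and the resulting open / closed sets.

order=[(0,5) → (0,4) → (0,3)]; open=[(0,2) g=4 f=6, (0,6) g=2 f=8, (1,3) g=4 f=6, (1,6) g=1 f=6, (2,5) g=1 f=6]; closed=[(0,3), (0,4), (0,5), (1,5)]

step 1: expand (0,5) (f=6, h=5) → closed; open now [(0,4) g=2 f=6, (0,6) g=2 f=8, (1,6) g=1 f=6, (2,5) g=1 f=6]
step 2: expand (0,4) (f=6, h=4) → closed; open now [(0,3) g=3 f=6, (0,6) g=2 f=8, (1,6) g=1 f=6, (2,5) g=1 f=6]
step 3: expand (0,3) (f=6, h=3) → closed; open now [(0,2) g=4 f=6, (0,6) g=2 f=8, (1,3) g=4 f=6, (1,6) g=1 f=6, (2,5) g=1 f=6]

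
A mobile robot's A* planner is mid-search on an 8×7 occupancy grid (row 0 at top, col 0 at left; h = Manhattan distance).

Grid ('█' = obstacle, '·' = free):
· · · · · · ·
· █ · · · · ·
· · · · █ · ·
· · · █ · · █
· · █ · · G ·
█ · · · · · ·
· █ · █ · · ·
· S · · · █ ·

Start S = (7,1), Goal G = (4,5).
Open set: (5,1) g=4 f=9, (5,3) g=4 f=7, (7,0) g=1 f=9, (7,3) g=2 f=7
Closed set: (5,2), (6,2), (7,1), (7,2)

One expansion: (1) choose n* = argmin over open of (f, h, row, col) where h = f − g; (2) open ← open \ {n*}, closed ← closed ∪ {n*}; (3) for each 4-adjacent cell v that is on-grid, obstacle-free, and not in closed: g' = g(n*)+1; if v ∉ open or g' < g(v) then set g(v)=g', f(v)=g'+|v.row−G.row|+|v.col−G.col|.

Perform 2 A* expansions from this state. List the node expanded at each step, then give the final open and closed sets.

step 1: expand (5,3) (f=7, h=3) → closed; open now [(4,3) g=5 f=7, (5,1) g=4 f=9, (5,4) g=5 f=7, (7,0) g=1 f=9, (7,3) g=2 f=7]
step 2: expand (4,3) (f=7, h=2) → closed; open now [(4,4) g=6 f=7, (5,1) g=4 f=9, (5,4) g=5 f=7, (7,0) g=1 f=9, (7,3) g=2 f=7]

order=[(5,3) → (4,3)]; open=[(4,4) g=6 f=7, (5,1) g=4 f=9, (5,4) g=5 f=7, (7,0) g=1 f=9, (7,3) g=2 f=7]; closed=[(4,3), (5,2), (5,3), (6,2), (7,1), (7,2)]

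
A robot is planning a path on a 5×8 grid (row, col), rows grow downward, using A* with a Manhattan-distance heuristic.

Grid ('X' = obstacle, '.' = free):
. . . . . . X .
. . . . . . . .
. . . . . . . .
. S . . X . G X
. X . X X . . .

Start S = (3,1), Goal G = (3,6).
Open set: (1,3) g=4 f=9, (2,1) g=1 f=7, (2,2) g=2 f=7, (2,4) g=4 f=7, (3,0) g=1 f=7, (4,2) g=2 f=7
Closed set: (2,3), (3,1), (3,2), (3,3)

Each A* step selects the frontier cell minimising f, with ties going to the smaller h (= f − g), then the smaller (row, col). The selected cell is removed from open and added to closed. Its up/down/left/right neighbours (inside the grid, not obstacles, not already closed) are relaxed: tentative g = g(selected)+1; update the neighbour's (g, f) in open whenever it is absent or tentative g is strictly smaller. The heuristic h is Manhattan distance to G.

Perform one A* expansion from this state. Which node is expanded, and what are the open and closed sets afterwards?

step 1: expand (2,4) (f=7, h=3) → closed; open now [(1,3) g=4 f=9, (1,4) g=5 f=9, (2,1) g=1 f=7, (2,2) g=2 f=7, (2,5) g=5 f=7, (3,0) g=1 f=7, (4,2) g=2 f=7]

expanded=(2,4); open=[(1,3) g=4 f=9, (1,4) g=5 f=9, (2,1) g=1 f=7, (2,2) g=2 f=7, (2,5) g=5 f=7, (3,0) g=1 f=7, (4,2) g=2 f=7]; closed=[(2,3), (2,4), (3,1), (3,2), (3,3)]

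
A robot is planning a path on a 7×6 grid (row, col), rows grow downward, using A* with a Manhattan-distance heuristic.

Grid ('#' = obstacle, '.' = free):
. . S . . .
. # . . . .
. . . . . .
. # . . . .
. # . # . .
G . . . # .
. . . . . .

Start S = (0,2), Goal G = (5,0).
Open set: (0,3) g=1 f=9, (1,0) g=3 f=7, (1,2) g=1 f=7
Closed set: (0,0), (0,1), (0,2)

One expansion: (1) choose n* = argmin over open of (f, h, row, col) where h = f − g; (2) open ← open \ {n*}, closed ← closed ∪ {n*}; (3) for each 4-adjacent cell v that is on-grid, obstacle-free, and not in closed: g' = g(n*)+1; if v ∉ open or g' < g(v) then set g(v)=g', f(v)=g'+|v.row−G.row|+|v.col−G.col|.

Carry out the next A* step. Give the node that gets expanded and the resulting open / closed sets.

expanded=(1,0); open=[(0,3) g=1 f=9, (1,2) g=1 f=7, (2,0) g=4 f=7]; closed=[(0,0), (0,1), (0,2), (1,0)]

step 1: expand (1,0) (f=7, h=4) → closed; open now [(0,3) g=1 f=9, (1,2) g=1 f=7, (2,0) g=4 f=7]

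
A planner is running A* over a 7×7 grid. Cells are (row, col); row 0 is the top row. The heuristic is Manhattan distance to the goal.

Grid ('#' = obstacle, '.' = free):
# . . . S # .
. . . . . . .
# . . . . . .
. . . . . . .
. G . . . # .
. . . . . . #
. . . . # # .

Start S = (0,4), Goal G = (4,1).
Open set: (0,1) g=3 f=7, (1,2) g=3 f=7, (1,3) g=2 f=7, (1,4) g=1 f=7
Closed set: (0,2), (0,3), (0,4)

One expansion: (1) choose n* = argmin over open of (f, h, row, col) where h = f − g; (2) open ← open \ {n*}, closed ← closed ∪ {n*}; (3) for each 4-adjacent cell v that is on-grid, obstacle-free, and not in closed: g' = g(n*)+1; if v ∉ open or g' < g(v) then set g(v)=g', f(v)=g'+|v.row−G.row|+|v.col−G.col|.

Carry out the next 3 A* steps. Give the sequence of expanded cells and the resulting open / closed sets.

order=[(0,1) → (1,1) → (2,1)]; open=[(1,0) g=5 f=9, (1,2) g=3 f=7, (1,3) g=2 f=7, (1,4) g=1 f=7, (2,2) g=6 f=9, (3,1) g=6 f=7]; closed=[(0,1), (0,2), (0,3), (0,4), (1,1), (2,1)]

step 1: expand (0,1) (f=7, h=4) → closed; open now [(1,1) g=4 f=7, (1,2) g=3 f=7, (1,3) g=2 f=7, (1,4) g=1 f=7]
step 2: expand (1,1) (f=7, h=3) → closed; open now [(1,0) g=5 f=9, (1,2) g=3 f=7, (1,3) g=2 f=7, (1,4) g=1 f=7, (2,1) g=5 f=7]
step 3: expand (2,1) (f=7, h=2) → closed; open now [(1,0) g=5 f=9, (1,2) g=3 f=7, (1,3) g=2 f=7, (1,4) g=1 f=7, (2,2) g=6 f=9, (3,1) g=6 f=7]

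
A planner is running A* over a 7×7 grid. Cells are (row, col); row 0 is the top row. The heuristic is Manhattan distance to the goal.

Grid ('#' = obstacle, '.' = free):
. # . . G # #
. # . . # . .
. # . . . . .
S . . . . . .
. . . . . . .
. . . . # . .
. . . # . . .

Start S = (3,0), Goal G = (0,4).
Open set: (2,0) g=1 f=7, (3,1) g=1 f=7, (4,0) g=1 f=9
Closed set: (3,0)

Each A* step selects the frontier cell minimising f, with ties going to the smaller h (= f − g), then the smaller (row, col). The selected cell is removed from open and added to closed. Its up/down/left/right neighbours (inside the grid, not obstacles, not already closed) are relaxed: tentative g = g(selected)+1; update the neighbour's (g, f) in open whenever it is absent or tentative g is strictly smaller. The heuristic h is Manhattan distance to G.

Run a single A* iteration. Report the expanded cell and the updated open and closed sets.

step 1: expand (2,0) (f=7, h=6) → closed; open now [(1,0) g=2 f=7, (3,1) g=1 f=7, (4,0) g=1 f=9]

expanded=(2,0); open=[(1,0) g=2 f=7, (3,1) g=1 f=7, (4,0) g=1 f=9]; closed=[(2,0), (3,0)]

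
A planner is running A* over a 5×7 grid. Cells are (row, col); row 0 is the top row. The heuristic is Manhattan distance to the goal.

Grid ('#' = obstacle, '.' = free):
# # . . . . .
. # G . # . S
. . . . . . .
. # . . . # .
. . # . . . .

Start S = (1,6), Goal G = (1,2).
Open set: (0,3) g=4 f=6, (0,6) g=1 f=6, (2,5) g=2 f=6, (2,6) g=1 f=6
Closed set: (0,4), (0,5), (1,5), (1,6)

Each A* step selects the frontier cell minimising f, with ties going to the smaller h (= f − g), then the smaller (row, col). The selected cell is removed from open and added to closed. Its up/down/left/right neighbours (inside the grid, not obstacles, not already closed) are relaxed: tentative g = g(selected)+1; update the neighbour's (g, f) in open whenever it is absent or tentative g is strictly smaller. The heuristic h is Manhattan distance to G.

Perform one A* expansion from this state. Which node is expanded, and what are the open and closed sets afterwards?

expanded=(0,3); open=[(0,2) g=5 f=6, (0,6) g=1 f=6, (1,3) g=5 f=6, (2,5) g=2 f=6, (2,6) g=1 f=6]; closed=[(0,3), (0,4), (0,5), (1,5), (1,6)]

step 1: expand (0,3) (f=6, h=2) → closed; open now [(0,2) g=5 f=6, (0,6) g=1 f=6, (1,3) g=5 f=6, (2,5) g=2 f=6, (2,6) g=1 f=6]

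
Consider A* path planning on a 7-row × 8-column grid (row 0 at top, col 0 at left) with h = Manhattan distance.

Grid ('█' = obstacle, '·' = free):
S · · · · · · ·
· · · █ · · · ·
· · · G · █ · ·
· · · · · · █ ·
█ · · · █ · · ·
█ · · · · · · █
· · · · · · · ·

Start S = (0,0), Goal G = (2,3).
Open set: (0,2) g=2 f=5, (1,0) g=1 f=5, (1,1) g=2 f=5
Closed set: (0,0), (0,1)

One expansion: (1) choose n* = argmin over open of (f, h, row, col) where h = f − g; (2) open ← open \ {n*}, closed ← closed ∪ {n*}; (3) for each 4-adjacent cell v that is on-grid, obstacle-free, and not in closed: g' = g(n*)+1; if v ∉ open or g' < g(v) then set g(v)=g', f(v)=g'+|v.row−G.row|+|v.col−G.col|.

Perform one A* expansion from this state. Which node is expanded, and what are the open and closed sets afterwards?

step 1: expand (0,2) (f=5, h=3) → closed; open now [(0,3) g=3 f=5, (1,0) g=1 f=5, (1,1) g=2 f=5, (1,2) g=3 f=5]

expanded=(0,2); open=[(0,3) g=3 f=5, (1,0) g=1 f=5, (1,1) g=2 f=5, (1,2) g=3 f=5]; closed=[(0,0), (0,1), (0,2)]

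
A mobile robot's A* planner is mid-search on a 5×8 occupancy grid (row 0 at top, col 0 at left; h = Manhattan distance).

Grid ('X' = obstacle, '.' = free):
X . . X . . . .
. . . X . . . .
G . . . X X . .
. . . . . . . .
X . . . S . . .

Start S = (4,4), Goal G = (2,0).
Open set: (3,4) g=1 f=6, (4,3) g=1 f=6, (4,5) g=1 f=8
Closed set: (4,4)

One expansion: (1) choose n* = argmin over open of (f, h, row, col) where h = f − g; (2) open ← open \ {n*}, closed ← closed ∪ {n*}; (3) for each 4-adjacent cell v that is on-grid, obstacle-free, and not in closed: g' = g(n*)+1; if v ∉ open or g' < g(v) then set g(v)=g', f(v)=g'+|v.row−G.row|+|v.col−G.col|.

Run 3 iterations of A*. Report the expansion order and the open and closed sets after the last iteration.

order=[(3,4) → (3,3) → (2,3)]; open=[(2,2) g=4 f=6, (3,2) g=3 f=6, (3,5) g=2 f=8, (4,3) g=1 f=6, (4,5) g=1 f=8]; closed=[(2,3), (3,3), (3,4), (4,4)]

step 1: expand (3,4) (f=6, h=5) → closed; open now [(3,3) g=2 f=6, (3,5) g=2 f=8, (4,3) g=1 f=6, (4,5) g=1 f=8]
step 2: expand (3,3) (f=6, h=4) → closed; open now [(2,3) g=3 f=6, (3,2) g=3 f=6, (3,5) g=2 f=8, (4,3) g=1 f=6, (4,5) g=1 f=8]
step 3: expand (2,3) (f=6, h=3) → closed; open now [(2,2) g=4 f=6, (3,2) g=3 f=6, (3,5) g=2 f=8, (4,3) g=1 f=6, (4,5) g=1 f=8]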